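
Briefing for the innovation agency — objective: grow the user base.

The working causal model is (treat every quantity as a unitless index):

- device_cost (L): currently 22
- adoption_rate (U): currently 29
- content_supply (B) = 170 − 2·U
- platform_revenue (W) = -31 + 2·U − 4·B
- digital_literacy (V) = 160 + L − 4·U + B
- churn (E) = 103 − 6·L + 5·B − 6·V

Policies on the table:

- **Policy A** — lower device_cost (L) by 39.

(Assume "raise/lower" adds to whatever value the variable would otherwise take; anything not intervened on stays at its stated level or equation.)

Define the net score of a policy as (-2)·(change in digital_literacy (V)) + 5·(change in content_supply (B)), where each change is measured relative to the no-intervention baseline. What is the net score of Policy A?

Baseline:
  L = 22
  U = 29
  B = 170 − 2·29 = 112
  V = 160 + 22 − 4·29 + 112 = 178
Policy A (L − 39):
  L = 22 − 39 = -17
  U = 29
  B = 170 − 2·29 = 112
  V = 160 + (-17) − 4·29 + 112 = 139
ΔV = 139 − 178 = -39; ΔB = 112 − 112 = 0
Score = (-2)·(-39) + 5·0 = 78

78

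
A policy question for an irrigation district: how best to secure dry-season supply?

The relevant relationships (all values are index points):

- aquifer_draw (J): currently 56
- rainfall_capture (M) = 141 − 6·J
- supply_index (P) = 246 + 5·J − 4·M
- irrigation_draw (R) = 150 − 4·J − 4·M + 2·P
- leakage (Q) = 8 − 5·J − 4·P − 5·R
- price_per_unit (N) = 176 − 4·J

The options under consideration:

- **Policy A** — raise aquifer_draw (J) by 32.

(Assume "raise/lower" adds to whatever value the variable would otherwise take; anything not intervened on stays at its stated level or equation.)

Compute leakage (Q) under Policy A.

-38438

Policy A (J + 32):
  J = 56 + 32 = 88
  M = 141 − 6·88 = -387
  P = 246 + 5·88 − 4·(-387) = 2234
  R = 150 − 4·88 − 4·(-387) + 2·2234 = 5814
  Q = 8 − 5·88 − 4·2234 − 5·5814 = -38438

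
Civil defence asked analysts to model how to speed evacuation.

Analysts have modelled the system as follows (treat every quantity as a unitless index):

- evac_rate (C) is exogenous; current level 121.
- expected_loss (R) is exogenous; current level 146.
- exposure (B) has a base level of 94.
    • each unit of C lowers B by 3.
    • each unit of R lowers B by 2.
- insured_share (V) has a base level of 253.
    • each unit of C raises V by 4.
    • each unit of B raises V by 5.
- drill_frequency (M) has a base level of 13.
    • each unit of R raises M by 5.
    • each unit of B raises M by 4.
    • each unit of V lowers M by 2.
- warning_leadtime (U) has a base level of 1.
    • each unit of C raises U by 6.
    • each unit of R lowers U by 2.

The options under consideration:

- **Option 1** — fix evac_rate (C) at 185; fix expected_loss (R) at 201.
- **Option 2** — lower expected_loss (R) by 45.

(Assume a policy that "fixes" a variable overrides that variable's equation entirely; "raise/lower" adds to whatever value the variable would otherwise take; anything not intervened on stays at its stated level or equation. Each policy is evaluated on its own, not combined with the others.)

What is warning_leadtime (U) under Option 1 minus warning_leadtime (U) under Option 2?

Option 1 (C := 185, R := 201):
  C = 185
  R = 201
  U = 1 + 6·185 − 2·201 = 709
Option 2 (R − 45):
  C = 121
  R = 146 − 45 = 101
  U = 1 + 6·121 − 2·101 = 525
U: 709 − 525 = 184

184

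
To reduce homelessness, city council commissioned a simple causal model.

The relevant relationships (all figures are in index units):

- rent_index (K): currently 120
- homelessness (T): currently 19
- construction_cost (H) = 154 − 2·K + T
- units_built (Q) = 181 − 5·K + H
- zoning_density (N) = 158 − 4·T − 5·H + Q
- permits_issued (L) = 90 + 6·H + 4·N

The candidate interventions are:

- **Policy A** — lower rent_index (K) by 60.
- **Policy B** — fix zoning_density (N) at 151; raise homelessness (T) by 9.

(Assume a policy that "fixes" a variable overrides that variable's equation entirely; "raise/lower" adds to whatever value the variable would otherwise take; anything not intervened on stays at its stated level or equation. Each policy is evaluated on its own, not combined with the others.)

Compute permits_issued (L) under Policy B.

Policy B (N := 151, T + 9):
  K = 120
  T = 19 + 9 = 28
  H = 154 − 2·120 + 28 = -58
  Q = 181 − 5·120 + (-58) = -477
  N = 151
  L = 90 + 6·(-58) + 4·151 = 346

346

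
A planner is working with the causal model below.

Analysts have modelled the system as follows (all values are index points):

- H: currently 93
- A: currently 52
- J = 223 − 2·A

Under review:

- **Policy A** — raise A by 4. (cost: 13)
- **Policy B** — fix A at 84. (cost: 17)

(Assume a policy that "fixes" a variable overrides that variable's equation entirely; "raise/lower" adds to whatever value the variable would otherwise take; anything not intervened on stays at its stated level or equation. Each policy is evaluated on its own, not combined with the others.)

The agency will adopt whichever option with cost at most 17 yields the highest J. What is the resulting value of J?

Policy A (A + 4):
  A = 52 + 4 = 56
  J = 223 − 2·56 = 111
Policy B (A := 84):
  A = 84
  J = 223 − 2·84 = 55
Comparing — Policy A: J=111, Policy B: J=55. Highest is 111 (Policy A).

111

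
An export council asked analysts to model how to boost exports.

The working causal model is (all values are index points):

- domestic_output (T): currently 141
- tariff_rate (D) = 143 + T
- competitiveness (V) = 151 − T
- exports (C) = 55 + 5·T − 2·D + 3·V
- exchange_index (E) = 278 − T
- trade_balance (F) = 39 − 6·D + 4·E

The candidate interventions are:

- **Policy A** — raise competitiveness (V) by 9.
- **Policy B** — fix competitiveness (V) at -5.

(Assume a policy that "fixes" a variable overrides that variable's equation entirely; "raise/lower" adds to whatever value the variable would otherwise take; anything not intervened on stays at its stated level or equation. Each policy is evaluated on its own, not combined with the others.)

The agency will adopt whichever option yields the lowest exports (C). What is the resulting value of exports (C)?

177

Policy A (V + 9):
  T = 141
  D = 143 + 141 = 284
  V = 151 − 141 (+9 from intervention) = 19
  C = 55 + 5·141 − 2·284 + 3·19 = 249
Policy B (V := -5):
  T = 141
  D = 143 + 141 = 284
  V = -5
  C = 55 + 5·141 − 2·284 + 3·(-5) = 177
Comparing — Policy A: C=249, Policy B: C=177. Lowest is 177 (Policy B).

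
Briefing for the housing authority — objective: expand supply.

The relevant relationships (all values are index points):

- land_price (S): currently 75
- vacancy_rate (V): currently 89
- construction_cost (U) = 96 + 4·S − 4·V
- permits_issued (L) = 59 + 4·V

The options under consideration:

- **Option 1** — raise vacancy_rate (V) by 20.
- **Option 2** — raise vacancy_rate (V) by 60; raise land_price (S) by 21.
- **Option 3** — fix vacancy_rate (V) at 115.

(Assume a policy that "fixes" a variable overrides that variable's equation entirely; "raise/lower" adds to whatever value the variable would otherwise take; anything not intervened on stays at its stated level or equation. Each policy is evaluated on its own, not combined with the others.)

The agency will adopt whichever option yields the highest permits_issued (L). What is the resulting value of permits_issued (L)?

655

Option 1 (V + 20):
  V = 89 + 20 = 109
  L = 59 + 4·109 = 495
Option 2 (V + 60, S + 21):
  V = 89 + 60 = 149
  L = 59 + 4·149 = 655
Option 3 (V := 115):
  V = 115
  L = 59 + 4·115 = 519
Comparing — Option 1: L=495, Option 2: L=655, Option 3: L=519. Highest is 655 (Option 2).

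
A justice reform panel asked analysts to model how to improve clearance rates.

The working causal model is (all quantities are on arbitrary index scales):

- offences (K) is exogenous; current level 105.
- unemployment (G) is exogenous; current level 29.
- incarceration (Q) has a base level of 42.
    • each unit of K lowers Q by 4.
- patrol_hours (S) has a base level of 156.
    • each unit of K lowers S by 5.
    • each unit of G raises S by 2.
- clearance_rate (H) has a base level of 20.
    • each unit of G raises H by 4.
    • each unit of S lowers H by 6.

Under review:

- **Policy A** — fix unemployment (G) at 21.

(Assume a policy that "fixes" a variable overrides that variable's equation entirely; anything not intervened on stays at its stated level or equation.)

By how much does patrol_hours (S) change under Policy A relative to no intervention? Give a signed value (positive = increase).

Baseline:
  K = 105
  G = 29
  S = 156 − 5·105 + 2·29 = -311
Policy A (G := 21):
  K = 105
  G = 21
  S = 156 − 5·105 + 2·21 = -327
Change in S: -327 − (-311) = -16

-16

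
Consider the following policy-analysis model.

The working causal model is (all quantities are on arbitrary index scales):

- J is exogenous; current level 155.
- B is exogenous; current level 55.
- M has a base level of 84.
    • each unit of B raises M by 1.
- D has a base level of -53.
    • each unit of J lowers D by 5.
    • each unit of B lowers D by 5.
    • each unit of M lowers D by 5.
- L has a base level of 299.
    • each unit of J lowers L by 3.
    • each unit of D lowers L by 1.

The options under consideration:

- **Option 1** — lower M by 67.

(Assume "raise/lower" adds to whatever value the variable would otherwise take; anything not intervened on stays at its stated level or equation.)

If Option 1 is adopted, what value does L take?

1297

Option 1 (M − 67):
  J = 155
  B = 55
  M = 84 + 55 (−67 from intervention) = 72
  D = -53 − 5·155 − 5·55 − 5·72 = -1463
  L = 299 − 3·155 − (-1463) = 1297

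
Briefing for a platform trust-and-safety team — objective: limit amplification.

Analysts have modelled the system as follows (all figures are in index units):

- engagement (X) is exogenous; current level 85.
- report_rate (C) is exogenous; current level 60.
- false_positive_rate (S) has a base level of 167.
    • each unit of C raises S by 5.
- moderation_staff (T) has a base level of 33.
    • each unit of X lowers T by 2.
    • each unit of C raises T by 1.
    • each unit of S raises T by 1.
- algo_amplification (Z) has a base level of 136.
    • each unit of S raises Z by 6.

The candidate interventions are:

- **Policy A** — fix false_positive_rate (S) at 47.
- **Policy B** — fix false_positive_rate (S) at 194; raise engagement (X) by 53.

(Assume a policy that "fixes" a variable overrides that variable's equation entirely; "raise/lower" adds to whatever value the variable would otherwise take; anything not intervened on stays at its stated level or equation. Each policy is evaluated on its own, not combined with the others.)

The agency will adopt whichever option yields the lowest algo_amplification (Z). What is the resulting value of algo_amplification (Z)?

418

Policy A (S := 47):
  C = 60
  S = 47
  Z = 136 + 6·47 = 418
Policy B (S := 194, X + 53):
  C = 60
  S = 194
  Z = 136 + 6·194 = 1300
Comparing — Policy A: Z=418, Policy B: Z=1300. Lowest is 418 (Policy A).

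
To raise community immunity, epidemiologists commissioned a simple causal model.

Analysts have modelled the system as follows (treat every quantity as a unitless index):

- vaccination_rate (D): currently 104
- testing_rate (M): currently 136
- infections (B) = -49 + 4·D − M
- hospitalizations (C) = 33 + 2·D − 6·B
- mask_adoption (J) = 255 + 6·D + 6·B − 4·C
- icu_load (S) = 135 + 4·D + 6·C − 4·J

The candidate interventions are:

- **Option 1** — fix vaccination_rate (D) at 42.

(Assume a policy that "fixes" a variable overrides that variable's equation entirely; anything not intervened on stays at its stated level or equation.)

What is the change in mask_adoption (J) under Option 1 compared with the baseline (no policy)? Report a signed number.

Baseline:
  D = 104
  M = 136
  B = -49 + 4·104 − 136 = 231
  C = 33 + 2·104 − 6·231 = -1145
  J = 255 + 6·104 + 6·231 − 4·(-1145) = 6845
Option 1 (D := 42):
  D = 42
  M = 136
  B = -49 + 4·42 − 136 = -17
  C = 33 + 2·42 − 6·(-17) = 219
  J = 255 + 6·42 + 6·(-17) − 4·219 = -471
Change in J: -471 − 6845 = -7316

-7316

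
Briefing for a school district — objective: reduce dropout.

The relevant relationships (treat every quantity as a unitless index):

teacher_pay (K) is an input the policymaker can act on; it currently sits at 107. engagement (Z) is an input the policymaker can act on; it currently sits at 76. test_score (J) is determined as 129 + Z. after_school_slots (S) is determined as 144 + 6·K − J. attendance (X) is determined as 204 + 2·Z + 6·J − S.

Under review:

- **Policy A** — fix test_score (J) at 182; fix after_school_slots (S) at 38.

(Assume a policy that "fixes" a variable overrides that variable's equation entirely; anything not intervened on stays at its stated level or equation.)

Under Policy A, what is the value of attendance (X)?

Policy A (J := 182, S := 38):
  K = 107
  Z = 76
  J = 182
  S = 38
  X = 204 + 2·76 + 6·182 − 38 = 1410

1410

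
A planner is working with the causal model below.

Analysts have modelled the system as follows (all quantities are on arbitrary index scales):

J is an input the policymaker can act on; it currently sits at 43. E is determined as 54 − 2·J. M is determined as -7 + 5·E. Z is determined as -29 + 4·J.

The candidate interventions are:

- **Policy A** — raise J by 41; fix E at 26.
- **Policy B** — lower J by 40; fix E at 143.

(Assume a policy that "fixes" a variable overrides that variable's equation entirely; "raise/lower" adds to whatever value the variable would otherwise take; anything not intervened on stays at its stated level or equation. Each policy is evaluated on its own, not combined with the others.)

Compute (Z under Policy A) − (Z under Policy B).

Policy A (J + 41, E := 26):
  J = 43 + 41 = 84
  Z = -29 + 4·84 = 307
Policy B (J − 40, E := 143):
  J = 43 − 40 = 3
  Z = -29 + 4·3 = -17
Z: 307 − (-17) = 324

324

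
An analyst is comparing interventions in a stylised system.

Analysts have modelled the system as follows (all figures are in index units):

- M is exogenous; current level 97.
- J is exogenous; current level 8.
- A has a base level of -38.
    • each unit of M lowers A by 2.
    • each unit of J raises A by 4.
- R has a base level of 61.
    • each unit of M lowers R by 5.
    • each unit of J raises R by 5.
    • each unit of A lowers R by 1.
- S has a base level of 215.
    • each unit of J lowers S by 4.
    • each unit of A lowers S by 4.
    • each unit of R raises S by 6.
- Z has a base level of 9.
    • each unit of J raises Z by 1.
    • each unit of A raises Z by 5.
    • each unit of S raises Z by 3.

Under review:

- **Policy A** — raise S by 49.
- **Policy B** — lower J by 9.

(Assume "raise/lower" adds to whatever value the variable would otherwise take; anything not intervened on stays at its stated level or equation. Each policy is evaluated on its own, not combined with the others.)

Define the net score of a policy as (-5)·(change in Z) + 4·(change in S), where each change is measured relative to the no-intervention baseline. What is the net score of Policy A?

-539

Baseline:
  M = 97
  J = 8
  A = -38 − 2·97 + 4·8 = -200
  R = 61 − 5·97 + 5·8 − (-200) = -184
  S = 215 − 4·8 − 4·(-200) + 6·(-184) = -121
  Z = 9 + 8 + 5·(-200) + 3·(-121) = -1346
Policy A (S + 49):
  M = 97
  J = 8
  A = -38 − 2·97 + 4·8 = -200
  R = 61 − 5·97 + 5·8 − (-200) = -184
  S = 215 − 4·8 − 4·(-200) + 6·(-184) (+49 from intervention) = -72
  Z = 9 + 8 + 5·(-200) + 3·(-72) = -1199
ΔZ = -1199 − (-1346) = 147; ΔS = -72 − (-121) = 49
Score = (-5)·147 + 4·49 = -539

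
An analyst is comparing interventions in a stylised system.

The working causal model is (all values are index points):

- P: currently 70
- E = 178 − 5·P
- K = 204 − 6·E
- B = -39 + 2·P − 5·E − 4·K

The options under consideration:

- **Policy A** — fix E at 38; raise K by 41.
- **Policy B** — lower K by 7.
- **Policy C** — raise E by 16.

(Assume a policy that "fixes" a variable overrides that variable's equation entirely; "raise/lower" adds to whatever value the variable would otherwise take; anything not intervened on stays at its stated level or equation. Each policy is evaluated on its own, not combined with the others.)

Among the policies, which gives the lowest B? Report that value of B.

Policy A (E := 38, K + 41):
  P = 70
  E = 38
  K = 204 − 6·38 (+41 from intervention) = 17
  B = -39 + 2·70 − 5·38 − 4·17 = -157
Policy B (K − 7):
  P = 70
  E = 178 − 5·70 = -172
  K = 204 − 6·(-172) (−7 from intervention) = 1229
  B = -39 + 2·70 − 5·(-172) − 4·1229 = -3955
Policy C (E + 16):
  P = 70
  E = 178 − 5·70 (+16 from intervention) = -156
  K = 204 − 6·(-156) = 1140
  B = -39 + 2·70 − 5·(-156) − 4·1140 = -3679
Comparing — Policy A: B=-157, Policy B: B=-3955, Policy C: B=-3679. Lowest is -3955 (Policy B).

-3955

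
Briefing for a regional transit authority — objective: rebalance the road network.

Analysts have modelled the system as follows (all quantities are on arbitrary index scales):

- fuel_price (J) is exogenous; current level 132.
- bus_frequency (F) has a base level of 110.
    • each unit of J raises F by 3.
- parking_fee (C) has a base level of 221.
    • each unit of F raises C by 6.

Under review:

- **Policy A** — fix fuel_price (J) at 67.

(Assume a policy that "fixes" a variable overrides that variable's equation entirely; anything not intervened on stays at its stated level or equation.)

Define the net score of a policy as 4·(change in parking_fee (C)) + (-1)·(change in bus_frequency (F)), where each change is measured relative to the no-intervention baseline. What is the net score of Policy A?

Baseline:
  J = 132
  F = 110 + 3·132 = 506
  C = 221 + 6·506 = 3257
Policy A (J := 67):
  J = 67
  F = 110 + 3·67 = 311
  C = 221 + 6·311 = 2087
ΔC = 2087 − 3257 = -1170; ΔF = 311 − 506 = -195
Score = 4·(-1170) + (-1)·(-195) = -4485

-4485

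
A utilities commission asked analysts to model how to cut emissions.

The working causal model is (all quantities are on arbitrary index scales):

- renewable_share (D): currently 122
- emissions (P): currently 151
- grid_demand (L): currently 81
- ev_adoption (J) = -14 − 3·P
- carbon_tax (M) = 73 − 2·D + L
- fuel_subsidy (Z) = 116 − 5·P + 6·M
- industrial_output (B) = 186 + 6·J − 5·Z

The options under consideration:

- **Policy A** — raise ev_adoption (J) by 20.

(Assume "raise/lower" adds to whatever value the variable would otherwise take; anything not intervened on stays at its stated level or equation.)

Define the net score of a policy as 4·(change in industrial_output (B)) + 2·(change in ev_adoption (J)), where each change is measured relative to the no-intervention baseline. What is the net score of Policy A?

Baseline:
  D = 122
  P = 151
  L = 81
  J = -14 − 3·151 = -467
  M = 73 − 2·122 + 81 = -90
  Z = 116 − 5·151 + 6·(-90) = -1179
  B = 186 + 6·(-467) − 5·(-1179) = 3279
Policy A (J + 20):
  D = 122
  P = 151
  L = 81
  J = -14 − 3·151 (+20 from intervention) = -447
  M = 73 − 2·122 + 81 = -90
  Z = 116 − 5·151 + 6·(-90) = -1179
  B = 186 + 6·(-447) − 5·(-1179) = 3399
ΔB = 3399 − 3279 = 120; ΔJ = -447 − (-467) = 20
Score = 4·120 + 2·20 = 520

520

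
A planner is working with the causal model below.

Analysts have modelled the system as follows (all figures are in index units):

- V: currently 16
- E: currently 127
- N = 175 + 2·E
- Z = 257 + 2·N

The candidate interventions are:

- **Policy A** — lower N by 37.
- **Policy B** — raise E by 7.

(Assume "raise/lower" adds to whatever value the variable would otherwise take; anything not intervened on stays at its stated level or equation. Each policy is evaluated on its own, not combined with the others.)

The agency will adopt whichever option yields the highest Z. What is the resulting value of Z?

Policy A (N − 37):
  E = 127
  N = 175 + 2·127 (−37 from intervention) = 392
  Z = 257 + 2·392 = 1041
Policy B (E + 7):
  E = 127 + 7 = 134
  N = 175 + 2·134 = 443
  Z = 257 + 2·443 = 1143
Comparing — Policy A: Z=1041, Policy B: Z=1143. Highest is 1143 (Policy B).

1143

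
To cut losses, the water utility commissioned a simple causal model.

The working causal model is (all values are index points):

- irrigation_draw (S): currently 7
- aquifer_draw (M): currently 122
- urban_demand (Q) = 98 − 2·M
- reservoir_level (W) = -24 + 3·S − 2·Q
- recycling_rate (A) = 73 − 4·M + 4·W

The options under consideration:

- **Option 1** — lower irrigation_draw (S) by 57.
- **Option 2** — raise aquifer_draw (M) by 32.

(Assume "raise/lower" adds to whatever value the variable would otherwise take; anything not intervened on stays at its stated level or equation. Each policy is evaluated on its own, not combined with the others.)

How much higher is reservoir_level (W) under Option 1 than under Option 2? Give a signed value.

-299

Option 1 (S − 57):
  S = 7 − 57 = -50
  M = 122
  Q = 98 − 2·122 = -146
  W = -24 + 3·(-50) − 2·(-146) = 118
Option 2 (M + 32):
  S = 7
  M = 122 + 32 = 154
  Q = 98 − 2·154 = -210
  W = -24 + 3·7 − 2·(-210) = 417
W: 118 − 417 = -299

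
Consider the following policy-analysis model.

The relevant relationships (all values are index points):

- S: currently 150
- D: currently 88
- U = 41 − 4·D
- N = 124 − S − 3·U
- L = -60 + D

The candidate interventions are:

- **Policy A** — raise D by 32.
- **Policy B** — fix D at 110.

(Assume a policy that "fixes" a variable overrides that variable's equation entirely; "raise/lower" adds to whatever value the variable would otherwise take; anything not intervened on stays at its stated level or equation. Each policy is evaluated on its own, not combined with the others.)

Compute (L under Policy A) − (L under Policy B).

Policy A (D + 32):
  D = 88 + 32 = 120
  L = -60 + 120 = 60
Policy B (D := 110):
  D = 110
  L = -60 + 110 = 50
L: 60 − 50 = 10

10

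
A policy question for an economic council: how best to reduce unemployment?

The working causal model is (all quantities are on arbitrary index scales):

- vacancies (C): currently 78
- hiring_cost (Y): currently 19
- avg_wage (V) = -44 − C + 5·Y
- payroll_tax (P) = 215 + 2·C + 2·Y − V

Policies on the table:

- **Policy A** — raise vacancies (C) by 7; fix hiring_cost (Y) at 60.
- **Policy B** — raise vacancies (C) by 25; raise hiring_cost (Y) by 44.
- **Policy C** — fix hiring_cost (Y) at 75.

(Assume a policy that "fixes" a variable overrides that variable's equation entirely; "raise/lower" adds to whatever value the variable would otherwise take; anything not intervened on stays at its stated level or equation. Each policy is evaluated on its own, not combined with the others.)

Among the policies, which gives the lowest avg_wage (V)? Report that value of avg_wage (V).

168

Policy A (C + 7, Y := 60):
  C = 78 + 7 = 85
  Y = 60
  V = -44 − 85 + 5·60 = 171
Policy B (C + 25, Y + 44):
  C = 78 + 25 = 103
  Y = 19 + 44 = 63
  V = -44 − 103 + 5·63 = 168
Policy C (Y := 75):
  C = 78
  Y = 75
  V = -44 − 78 + 5·75 = 253
Comparing — Policy A: V=171, Policy B: V=168, Policy C: V=253. Lowest is 168 (Policy B).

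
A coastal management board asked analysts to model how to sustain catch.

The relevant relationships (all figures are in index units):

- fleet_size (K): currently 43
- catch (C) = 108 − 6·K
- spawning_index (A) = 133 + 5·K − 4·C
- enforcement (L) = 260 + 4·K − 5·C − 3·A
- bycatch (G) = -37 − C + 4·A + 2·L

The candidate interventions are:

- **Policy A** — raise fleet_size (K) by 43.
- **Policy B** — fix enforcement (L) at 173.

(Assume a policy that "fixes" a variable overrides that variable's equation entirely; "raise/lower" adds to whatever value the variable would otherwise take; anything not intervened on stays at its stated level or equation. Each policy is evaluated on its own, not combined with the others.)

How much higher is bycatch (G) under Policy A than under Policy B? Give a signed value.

Policy A (K + 43):
  K = 43 + 43 = 86
  C = 108 − 6·86 = -408
  A = 133 + 5·86 − 4·(-408) = 2195
  L = 260 + 4·86 − 5·(-408) − 3·2195 = -3941
  G = -37 − (-408) + 4·2195 + 2·(-3941) = 1269
Policy B (L := 173):
  K = 43
  C = 108 − 6·43 = -150
  A = 133 + 5·43 − 4·(-150) = 948
  L = 173
  G = -37 − (-150) + 4·948 + 2·173 = 4251
G: 1269 − 4251 = -2982

-2982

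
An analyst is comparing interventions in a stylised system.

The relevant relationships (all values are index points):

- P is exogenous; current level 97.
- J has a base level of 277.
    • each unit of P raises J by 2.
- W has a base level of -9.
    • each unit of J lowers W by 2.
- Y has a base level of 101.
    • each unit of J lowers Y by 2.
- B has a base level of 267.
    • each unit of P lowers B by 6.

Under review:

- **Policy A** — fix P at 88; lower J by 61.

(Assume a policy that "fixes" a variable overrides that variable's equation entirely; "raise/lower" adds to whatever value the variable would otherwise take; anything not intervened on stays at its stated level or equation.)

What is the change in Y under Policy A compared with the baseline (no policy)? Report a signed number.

Baseline:
  P = 97
  J = 277 + 2·97 = 471
  Y = 101 − 2·471 = -841
Policy A (P := 88, J − 61):
  P = 88
  J = 277 + 2·88 (−61 from intervention) = 392
  Y = 101 − 2·392 = -683
Change in Y: -683 − (-841) = 158

158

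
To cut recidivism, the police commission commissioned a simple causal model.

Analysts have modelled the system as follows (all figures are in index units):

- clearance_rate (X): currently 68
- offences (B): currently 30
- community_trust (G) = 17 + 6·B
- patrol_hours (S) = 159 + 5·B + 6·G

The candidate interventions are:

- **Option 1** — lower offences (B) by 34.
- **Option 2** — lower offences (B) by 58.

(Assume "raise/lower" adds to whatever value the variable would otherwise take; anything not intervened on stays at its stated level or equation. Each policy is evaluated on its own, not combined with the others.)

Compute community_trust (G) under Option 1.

-7

Option 1 (B − 34):
  B = 30 − 34 = -4
  G = 17 + 6·(-4) = -7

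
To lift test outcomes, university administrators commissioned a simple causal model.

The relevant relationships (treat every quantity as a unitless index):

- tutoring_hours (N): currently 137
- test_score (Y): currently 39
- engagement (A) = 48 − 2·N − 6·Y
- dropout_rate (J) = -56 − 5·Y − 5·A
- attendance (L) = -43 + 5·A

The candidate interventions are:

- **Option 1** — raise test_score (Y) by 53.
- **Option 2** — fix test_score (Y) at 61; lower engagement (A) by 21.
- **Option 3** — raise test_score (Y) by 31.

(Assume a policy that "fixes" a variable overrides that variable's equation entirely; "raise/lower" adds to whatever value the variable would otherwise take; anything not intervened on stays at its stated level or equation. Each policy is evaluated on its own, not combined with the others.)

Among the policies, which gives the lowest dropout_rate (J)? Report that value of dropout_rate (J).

Option 1 (Y + 53):
  N = 137
  Y = 39 + 53 = 92
  A = 48 − 2·137 − 6·92 = -778
  J = -56 − 5·92 − 5·(-778) = 3374
Option 2 (Y := 61, A − 21):
  N = 137
  Y = 61
  A = 48 − 2·137 − 6·61 (−21 from intervention) = -613
  J = -56 − 5·61 − 5·(-613) = 2704
Option 3 (Y + 31):
  N = 137
  Y = 39 + 31 = 70
  A = 48 − 2·137 − 6·70 = -646
  J = -56 − 5·70 − 5·(-646) = 2824
Comparing — Option 1: J=3374, Option 2: J=2704, Option 3: J=2824. Lowest is 2704 (Option 2).

2704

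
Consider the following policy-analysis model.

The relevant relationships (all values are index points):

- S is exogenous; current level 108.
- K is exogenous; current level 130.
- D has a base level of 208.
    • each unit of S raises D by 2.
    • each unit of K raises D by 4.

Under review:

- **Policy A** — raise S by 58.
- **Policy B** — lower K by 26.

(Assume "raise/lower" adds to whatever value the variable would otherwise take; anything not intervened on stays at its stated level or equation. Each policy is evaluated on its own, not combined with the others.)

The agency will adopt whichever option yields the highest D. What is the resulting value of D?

1060

Policy A (S + 58):
  S = 108 + 58 = 166
  K = 130
  D = 208 + 2·166 + 4·130 = 1060
Policy B (K − 26):
  S = 108
  K = 130 − 26 = 104
  D = 208 + 2·108 + 4·104 = 840
Comparing — Policy A: D=1060, Policy B: D=840. Highest is 1060 (Policy A).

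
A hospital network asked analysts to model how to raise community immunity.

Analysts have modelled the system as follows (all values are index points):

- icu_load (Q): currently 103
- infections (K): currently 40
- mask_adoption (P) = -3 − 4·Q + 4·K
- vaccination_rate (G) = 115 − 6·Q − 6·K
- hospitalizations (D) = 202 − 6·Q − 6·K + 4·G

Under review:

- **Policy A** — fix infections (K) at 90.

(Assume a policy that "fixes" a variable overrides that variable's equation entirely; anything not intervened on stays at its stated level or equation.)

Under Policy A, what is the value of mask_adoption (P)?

-55

Policy A (K := 90):
  Q = 103
  K = 90
  P = -3 − 4·103 + 4·90 = -55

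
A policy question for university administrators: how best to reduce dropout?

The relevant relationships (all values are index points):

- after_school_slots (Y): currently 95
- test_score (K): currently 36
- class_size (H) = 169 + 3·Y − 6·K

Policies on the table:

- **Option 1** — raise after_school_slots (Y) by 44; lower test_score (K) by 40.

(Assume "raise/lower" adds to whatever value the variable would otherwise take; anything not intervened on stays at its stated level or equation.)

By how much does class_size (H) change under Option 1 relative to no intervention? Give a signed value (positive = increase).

Baseline:
  Y = 95
  K = 36
  H = 169 + 3·95 − 6·36 = 238
Option 1 (Y + 44, K − 40):
  Y = 95 + 44 = 139
  K = 36 − 40 = -4
  H = 169 + 3·139 − 6·(-4) = 610
Change in H: 610 − 238 = 372

372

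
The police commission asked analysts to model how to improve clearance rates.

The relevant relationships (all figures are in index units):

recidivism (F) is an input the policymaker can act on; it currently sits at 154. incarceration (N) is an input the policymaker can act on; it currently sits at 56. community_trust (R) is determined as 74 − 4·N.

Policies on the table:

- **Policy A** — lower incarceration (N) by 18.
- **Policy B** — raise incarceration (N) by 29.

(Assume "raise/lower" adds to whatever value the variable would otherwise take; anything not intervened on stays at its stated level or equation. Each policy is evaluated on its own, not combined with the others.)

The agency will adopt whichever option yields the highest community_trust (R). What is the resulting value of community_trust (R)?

-78

Policy A (N − 18):
  N = 56 − 18 = 38
  R = 74 − 4·38 = -78
Policy B (N + 29):
  N = 56 + 29 = 85
  R = 74 − 4·85 = -266
Comparing — Policy A: R=-78, Policy B: R=-266. Highest is -78 (Policy A).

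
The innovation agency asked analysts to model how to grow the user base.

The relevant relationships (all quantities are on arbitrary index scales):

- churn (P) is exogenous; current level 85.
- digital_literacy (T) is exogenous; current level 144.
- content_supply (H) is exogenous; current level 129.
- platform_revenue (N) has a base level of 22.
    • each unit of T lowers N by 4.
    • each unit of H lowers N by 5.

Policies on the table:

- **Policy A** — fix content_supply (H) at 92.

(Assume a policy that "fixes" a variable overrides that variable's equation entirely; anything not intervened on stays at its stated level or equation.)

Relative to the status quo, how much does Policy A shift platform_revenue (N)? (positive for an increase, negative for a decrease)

185

Baseline:
  T = 144
  H = 129
  N = 22 − 4·144 − 5·129 = -1199
Policy A (H := 92):
  T = 144
  H = 92
  N = 22 − 4·144 − 5·92 = -1014
Change in N: -1014 − (-1199) = 185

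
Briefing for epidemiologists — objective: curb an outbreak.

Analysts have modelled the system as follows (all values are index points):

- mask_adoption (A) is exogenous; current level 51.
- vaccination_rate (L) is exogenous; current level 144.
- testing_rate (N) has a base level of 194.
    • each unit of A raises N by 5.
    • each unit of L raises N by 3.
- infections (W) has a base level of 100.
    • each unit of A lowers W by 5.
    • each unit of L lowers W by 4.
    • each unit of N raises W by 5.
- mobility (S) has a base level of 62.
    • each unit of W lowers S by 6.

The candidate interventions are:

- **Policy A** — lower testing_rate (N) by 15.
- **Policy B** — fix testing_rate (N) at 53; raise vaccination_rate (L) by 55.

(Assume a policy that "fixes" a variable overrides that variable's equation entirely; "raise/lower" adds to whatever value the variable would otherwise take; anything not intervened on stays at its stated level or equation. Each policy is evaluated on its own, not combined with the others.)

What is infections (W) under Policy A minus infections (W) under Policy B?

Policy A (N − 15):
  A = 51
  L = 144
  N = 194 + 5·51 + 3·144 (−15 from intervention) = 866
  W = 100 − 5·51 − 4·144 + 5·866 = 3599
Policy B (N := 53, L + 55):
  A = 51
  L = 144 + 55 = 199
  N = 53
  W = 100 − 5·51 − 4·199 + 5·53 = -686
W: 3599 − (-686) = 4285

4285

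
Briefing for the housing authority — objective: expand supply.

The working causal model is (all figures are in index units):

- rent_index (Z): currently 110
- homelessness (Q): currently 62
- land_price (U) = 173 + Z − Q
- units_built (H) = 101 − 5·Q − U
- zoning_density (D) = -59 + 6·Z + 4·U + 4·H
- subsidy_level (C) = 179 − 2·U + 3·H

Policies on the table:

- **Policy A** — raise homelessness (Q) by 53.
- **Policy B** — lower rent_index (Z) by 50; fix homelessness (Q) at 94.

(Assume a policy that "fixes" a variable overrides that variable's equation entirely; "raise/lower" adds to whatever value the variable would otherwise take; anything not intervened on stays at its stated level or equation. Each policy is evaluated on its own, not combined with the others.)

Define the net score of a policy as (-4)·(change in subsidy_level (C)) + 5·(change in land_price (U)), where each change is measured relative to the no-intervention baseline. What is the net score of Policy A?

1855

Baseline:
  Z = 110
  Q = 62
  U = 173 + 110 − 62 = 221
  H = 101 − 5·62 − 221 = -430
  C = 179 − 2·221 + 3·(-430) = -1553
Policy A (Q + 53):
  Z = 110
  Q = 62 + 53 = 115
  U = 173 + 110 − 115 = 168
  H = 101 − 5·115 − 168 = -642
  C = 179 − 2·168 + 3·(-642) = -2083
ΔC = -2083 − (-1553) = -530; ΔU = 168 − 221 = -53
Score = (-4)·(-530) + 5·(-53) = 1855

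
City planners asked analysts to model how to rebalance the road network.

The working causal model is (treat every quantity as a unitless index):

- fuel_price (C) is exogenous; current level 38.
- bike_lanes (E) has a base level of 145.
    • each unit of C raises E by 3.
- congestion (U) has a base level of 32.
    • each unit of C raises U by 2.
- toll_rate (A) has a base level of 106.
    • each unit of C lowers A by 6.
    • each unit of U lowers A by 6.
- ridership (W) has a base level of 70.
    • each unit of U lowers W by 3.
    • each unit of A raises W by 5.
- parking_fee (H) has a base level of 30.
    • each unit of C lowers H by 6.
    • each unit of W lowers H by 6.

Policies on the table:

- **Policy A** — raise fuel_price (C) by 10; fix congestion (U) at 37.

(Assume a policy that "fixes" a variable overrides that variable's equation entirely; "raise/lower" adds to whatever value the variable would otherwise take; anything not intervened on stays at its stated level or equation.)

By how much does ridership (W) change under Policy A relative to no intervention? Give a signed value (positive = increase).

Baseline:
  C = 38
  U = 32 + 2·38 = 108
  A = 106 − 6·38 − 6·108 = -770
  W = 70 − 3·108 + 5·(-770) = -4104
Policy A (C + 10, U := 37):
  C = 38 + 10 = 48
  U = 37
  A = 106 − 6·48 − 6·37 = -404
  W = 70 − 3·37 + 5·(-404) = -2061
Change in W: -2061 − (-4104) = 2043

2043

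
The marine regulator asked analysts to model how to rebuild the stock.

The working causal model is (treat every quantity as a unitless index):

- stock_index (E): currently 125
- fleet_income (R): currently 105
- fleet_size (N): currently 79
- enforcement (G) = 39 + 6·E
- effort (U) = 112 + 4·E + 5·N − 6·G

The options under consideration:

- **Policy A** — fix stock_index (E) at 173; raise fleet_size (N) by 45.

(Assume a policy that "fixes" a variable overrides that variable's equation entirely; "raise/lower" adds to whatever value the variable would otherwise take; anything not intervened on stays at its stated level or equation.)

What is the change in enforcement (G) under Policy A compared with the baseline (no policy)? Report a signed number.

Baseline:
  E = 125
  G = 39 + 6·125 = 789
Policy A (E := 173, N + 45):
  E = 173
  G = 39 + 6·173 = 1077
Change in G: 1077 − 789 = 288

288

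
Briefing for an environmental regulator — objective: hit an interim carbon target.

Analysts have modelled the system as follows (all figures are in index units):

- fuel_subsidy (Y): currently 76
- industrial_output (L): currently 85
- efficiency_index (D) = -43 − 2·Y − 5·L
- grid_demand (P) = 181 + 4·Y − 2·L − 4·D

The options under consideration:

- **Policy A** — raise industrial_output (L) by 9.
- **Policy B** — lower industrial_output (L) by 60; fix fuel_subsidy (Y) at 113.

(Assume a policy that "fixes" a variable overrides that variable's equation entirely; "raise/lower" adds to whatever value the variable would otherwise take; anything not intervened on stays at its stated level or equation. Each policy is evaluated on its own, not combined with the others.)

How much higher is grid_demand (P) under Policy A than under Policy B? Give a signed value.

Policy A (L + 9):
  Y = 76
  L = 85 + 9 = 94
  D = -43 − 2·76 − 5·94 = -665
  P = 181 + 4·76 − 2·94 − 4·(-665) = 2957
Policy B (L − 60, Y := 113):
  Y = 113
  L = 85 − 60 = 25
  D = -43 − 2·113 − 5·25 = -394
  P = 181 + 4·113 − 2·25 − 4·(-394) = 2159
P: 2957 − 2159 = 798

798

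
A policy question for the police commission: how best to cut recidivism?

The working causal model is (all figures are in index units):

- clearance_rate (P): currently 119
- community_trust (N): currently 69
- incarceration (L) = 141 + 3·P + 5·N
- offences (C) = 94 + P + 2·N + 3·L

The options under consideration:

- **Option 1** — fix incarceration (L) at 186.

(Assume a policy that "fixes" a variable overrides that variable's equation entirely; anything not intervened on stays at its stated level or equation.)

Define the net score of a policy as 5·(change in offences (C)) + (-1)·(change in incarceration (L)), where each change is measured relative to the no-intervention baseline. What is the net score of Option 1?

-9198

Baseline:
  P = 119
  N = 69
  L = 141 + 3·119 + 5·69 = 843
  C = 94 + 119 + 2·69 + 3·843 = 2880
Option 1 (L := 186):
  P = 119
  N = 69
  L = 186
  C = 94 + 119 + 2·69 + 3·186 = 909
ΔC = 909 − 2880 = -1971; ΔL = 186 − 843 = -657
Score = 5·(-1971) + (-1)·(-657) = -9198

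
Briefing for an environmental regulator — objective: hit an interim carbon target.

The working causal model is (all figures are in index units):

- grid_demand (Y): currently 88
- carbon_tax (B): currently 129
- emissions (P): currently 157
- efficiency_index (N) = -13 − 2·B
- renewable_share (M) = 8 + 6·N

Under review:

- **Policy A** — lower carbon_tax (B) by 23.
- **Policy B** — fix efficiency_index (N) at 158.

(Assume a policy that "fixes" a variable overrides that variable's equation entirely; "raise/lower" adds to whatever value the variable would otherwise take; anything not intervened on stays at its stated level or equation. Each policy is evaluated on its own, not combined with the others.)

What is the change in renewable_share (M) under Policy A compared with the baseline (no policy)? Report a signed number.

276

Baseline:
  B = 129
  N = -13 − 2·129 = -271
  M = 8 + 6·(-271) = -1618
Policy A (B − 23):
  B = 129 − 23 = 106
  N = -13 − 2·106 = -225
  M = 8 + 6·(-225) = -1342
Change in M: -1342 − (-1618) = 276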